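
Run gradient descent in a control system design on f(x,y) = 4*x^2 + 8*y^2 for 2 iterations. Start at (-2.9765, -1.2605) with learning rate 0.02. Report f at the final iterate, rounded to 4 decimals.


Gradient descent on f(x,y) = 4*x^2 + 8*y^2.
Starting point: (-2.9765, -1.2605), alpha = 0.02
Step 1: grad_x = 2*4*-2.9765 = -23.812, grad_y = 2*8*-1.2605 = -20.168
  x_1 = -2.9765 - 0.02*-23.812 = -2.5003
  y_1 = -1.2605 - 0.02*-20.168 = -0.8571
Step 2: grad_x = 2*4*-2.5003 = -20.0021, grad_y = 2*8*-0.8571 = -13.7142
  x_2 = -2.5003 - 0.02*-20.0021 = -2.1002
  y_2 = -0.8571 - 0.02*-13.7142 = -0.5829
f(-2.1002, -0.5829) = 4*(-2.1002)^2 + 8*(-0.5829)^2 = 20.3614


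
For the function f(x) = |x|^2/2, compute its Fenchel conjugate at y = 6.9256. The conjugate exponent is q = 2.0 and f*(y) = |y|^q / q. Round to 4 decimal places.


The conjugate exponent q satisfies 1/p + 1/q = 1.
p = 2, so q = 2/(2 - 1) = 2.0
|y|^q = 6.9256^2.0 = 47.9639
f*(6.9256) = 47.9639 / 2.0 = 23.982


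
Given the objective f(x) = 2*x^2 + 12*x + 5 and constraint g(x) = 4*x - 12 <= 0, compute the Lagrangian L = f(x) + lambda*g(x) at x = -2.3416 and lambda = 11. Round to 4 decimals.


Step 1: Evaluate f(x).
f(-2.3416) = 2*(-2.3416)^2 + 12*(-2.3416) + 5 = -12.133
Step 2: Evaluate g(x).
g(-2.3416) = 4*-2.3416 - 12 = -21.3664
Step 3: Compute Lagrangian.
L = -12.133 + 11*-21.3664 = -247.1634


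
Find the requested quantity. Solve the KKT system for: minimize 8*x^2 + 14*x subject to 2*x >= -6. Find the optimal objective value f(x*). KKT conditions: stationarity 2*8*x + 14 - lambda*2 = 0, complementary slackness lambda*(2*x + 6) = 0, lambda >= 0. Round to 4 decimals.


Step 1: Try lambda = 0 (constraint inactive).
Stationarity: 2*8*x + 14 = 0
x* = -14/(2*8) = -0.875
Check constraint: 2*-0.875 = -1.75 >= -6 -- satisfied.
Step 2: Compute optimal value.
f(x*) = 8*(-0.875)^2 + 14*(-0.875) = -6.125


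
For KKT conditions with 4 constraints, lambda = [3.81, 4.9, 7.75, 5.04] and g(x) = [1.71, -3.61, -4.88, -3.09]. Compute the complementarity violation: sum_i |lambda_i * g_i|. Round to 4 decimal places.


KKT complementary slackness check:
lambda_1 * g_1 = 3.81 * 1.71 = 6.5151
lambda_2 * g_2 = 4.9 * -3.61 = -17.689
lambda_3 * g_3 = 7.75 * -4.88 = -37.82
lambda_4 * g_4 = 5.04 * -3.09 = -15.5736
Total violation = 6.5151 + 17.689 + 37.82 + 15.5736 = 77.5977


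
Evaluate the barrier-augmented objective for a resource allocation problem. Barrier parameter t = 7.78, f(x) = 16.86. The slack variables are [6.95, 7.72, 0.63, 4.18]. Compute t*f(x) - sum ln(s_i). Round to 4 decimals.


Step 1: Compute log-barrier.
ln values: [1.9387, 2.0438, -0.462, 1.4303]
phi = -(1.9387 + 2.0438 - 0.462 + 1.4303) = -4.9508
Step 2: Compute augmented objective.
t*f(x) = 7.78*16.86 = 131.1708
Total = 131.1708 - 4.9508 = 126.22


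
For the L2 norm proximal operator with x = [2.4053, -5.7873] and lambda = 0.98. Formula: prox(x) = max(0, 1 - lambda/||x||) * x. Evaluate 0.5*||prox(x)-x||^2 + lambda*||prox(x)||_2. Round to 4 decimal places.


Step 1: Compute ||x||.
||x|| = 6.2672
Step 2: Compute scaling factor.
scale = max(0, 1 - 0.98/6.2672) = 0.8436
Step 3: prox(x) = [2.0292, -4.8823]
||prox(x)|| = 5.2872
Step 4: Proximal objective.
0.5*||prox-x||^2 = 0.4802
lambda*||prox|| = 5.1815
Total = 5.6617


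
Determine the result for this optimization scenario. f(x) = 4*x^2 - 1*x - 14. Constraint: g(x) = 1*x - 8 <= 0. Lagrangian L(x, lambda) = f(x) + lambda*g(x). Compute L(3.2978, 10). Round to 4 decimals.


Step 1: Evaluate f(x).
f(3.2978) = 4*3.2978^2 - 1*3.2978 - 14 = 26.2041
Step 2: Evaluate g(x).
g(3.2978) = 1*3.2978 - 8 = -4.7022
Step 3: Compute Lagrangian.
L = 26.2041 + 10*-4.7022 = -20.8179


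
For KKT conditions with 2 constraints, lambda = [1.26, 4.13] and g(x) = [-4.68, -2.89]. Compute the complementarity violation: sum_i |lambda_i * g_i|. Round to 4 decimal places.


KKT complementary slackness check:
lambda_1 * g_1 = 1.26 * -4.68 = -5.8968
lambda_2 * g_2 = 4.13 * -2.89 = -11.9357
Total violation = 5.8968 + 11.9357 = 17.8325


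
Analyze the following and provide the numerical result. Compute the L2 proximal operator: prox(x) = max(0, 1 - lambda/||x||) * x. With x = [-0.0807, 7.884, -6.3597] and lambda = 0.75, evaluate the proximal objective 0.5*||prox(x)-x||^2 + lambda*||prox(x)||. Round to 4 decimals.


Step 1: Compute ||x||.
||x|| = 10.1296
Step 2: Compute scaling factor.
scale = max(0, 1 - 0.75/10.1296) = 0.926
Step 3: prox(x) = [-0.0747, 7.3003, -5.8888]
||prox(x)|| = 9.3796
Step 4: Proximal objective.
0.5*||prox-x||^2 = 0.2813
lambda*||prox|| = 7.0347
Total = 7.316


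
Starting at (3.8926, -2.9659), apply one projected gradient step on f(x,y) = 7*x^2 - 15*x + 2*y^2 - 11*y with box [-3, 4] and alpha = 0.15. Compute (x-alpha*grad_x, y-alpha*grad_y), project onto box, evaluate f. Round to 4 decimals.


Step 1: Compute gradient at (3.8926, -2.9659).
grad_x = 2*7*3.8926 - 15 = 39.4964
grad_y = 2*2*-2.9659 - 11 = -22.8636
Step 2: Gradient step.
x_raw = 3.8926 - 0.15*39.4964 = -2.0319
y_raw = -2.9659 - 0.15*-22.8636 = 0.4636
Step 3: Project onto [-3, 4].
x_proj = clip(-2.0319) = -2.0319
y_proj = clip(0.4636) = 0.4636
Step 4: Evaluate f.
f(-2.0319, 0.4636) = 54.707


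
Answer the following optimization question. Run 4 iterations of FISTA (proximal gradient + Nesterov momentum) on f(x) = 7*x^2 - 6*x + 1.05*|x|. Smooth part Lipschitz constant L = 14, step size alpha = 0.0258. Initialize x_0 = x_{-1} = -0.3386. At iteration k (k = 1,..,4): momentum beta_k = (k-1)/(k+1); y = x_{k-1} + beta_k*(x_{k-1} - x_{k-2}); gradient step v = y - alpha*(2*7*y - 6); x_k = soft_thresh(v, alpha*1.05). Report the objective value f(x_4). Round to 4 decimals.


FISTA on f(x) = 7*x^2 - 6*x + 1.05*|x|
L = 14, alpha = 0.0258
Iteration 1: beta = 0.0, y = -0.3386 + 0.0*(-0.3386 + 0.3386) = -0.3386
  grad(y) = -10.7404, v = y - alpha*grad = -0.0615
  prox(v) = soft_thresh(-0.0615, 0.0271) = -0.0344
Iteration 2: beta = 0.3333, y = -0.0344 + 0.3333*(-0.0344 + 0.3386) = 0.067
  grad(y) = -5.0621, v = y - alpha*grad = 0.1976
  prox(v) = soft_thresh(0.1976, 0.0271) = 0.1705
Iteration 3: beta = 0.5, y = 0.1705 + 0.5*(0.1705 + 0.0344) = 0.273
  grad(y) = -2.1786, v = y - alpha*grad = 0.3292
  prox(v) = soft_thresh(0.3292, 0.0271) = 0.3021
Iteration 4: beta = 0.6, y = 0.3021 + 0.6*(0.3021 - 0.1705) = 0.381
  grad(y) = -0.6657, v = y - alpha*grad = 0.3982
  prox(v) = soft_thresh(0.3982, 0.0271) = 0.3711
f(x_4) = 7*0.3711^2 - 6*0.3711 + 1.05*|0.3711| = -0.8729


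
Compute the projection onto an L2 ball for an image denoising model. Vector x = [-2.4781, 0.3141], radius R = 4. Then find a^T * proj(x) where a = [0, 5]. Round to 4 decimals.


Step 1: Compute ||x|| (intermediates to 6 decimals).
||x|| = sqrt((-2.4781)^2 + 0.3141^2) = 2.497927
Step 2: Project.
Since ||x|| <= R, proj = x (no scaling needed).
proj(x) = [-2.4781, 0.3141]
Step 3: Dot product.
a^T * proj(x) = 0*(-2.4781) + 5*0.3141 = 1.5705


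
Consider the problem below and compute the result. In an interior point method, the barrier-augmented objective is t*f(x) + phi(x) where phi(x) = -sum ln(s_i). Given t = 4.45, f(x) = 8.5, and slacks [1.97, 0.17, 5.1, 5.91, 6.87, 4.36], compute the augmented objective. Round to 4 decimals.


Step 1: Compute log-barrier.
ln values: [0.678, -1.772, 1.6292, 1.7766, 1.9272, 1.4725]
phi = -(0.678 - 1.772 + 1.6292 + 1.7766 + 1.9272 + 1.4725) = -5.7116
Step 2: Compute augmented objective.
t*f(x) = 4.45*8.5 = 37.825
Total = 37.825 - 5.7116 = 32.1134


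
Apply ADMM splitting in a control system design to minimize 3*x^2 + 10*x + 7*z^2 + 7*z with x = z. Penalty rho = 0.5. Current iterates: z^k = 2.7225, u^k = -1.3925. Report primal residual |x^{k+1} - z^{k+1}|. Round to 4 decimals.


ADMM iteration with rho = 0.5, z^k = 2.7225, u^k = -1.3925
Step 1: x-update.
Minimize 3*x^2 + 10*x + (0.5/2)*(x - 2.7225 - 1.3925)^2
FOC: (2*3 + 0.5)*x = -10 + 0.5*(2.7225 + 1.3925)
x^{k+1} = -1.2219
Step 2: z-update.
Minimize 7*z^2 + 7*z + (0.5/2)*(-1.2219 - z - 1.3925)^2
FOC: (2*7 + 0.5)*z = -7 + 0.5*(-1.2219 - 1.3925)
z^{k+1} = -0.5729
Step 3: u-update.
u^{k+1} = -1.3925 - 1.2219 + 0.5729 = -2.0415
Step 4: Primal residual = |-1.2219 + 0.5729| = 0.649


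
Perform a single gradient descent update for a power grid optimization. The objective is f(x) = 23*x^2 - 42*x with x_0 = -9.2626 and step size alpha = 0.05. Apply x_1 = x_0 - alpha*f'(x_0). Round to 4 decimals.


We compute the gradient at x_0 and apply the update.
f'(x) = 46*x - 42
f'(-9.2626) = 46*-9.2626 - 42 = -468.0796
x_1 = -9.2626 - 0.05*-468.0796 = 14.1414


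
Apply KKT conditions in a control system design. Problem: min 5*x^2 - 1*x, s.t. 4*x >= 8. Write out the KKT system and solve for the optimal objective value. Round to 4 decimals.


Step 1: Try lambda = 0 (constraint inactive).
x_unc = 1/(2*5) = 0.1
Check: 4*0.1 = 0.4 < 8 -- violated!
Step 2: Constraint must be active: 4*x = 8
x* = 8/4 = 2.0
lambda = (2*5*2.0 - 1)/4 = 4.75
Step 3: Compute optimal value.
f(x*) = 5*2.0^2 - 1*2.0 = 18.0


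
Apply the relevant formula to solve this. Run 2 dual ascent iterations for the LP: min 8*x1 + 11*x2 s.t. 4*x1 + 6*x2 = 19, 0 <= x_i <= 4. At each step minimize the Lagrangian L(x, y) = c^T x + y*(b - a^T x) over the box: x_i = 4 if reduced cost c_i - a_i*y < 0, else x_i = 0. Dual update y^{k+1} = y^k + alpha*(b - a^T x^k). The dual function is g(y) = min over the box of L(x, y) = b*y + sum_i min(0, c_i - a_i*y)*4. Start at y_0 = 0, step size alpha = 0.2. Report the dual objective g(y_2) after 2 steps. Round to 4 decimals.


Dual ascent for LP: min 8*x1 + 11*x2, 4*x1 + 6*x2 = 19, 0 <= x_i <= 4
Step 1: y^k = 0.0, reduced costs: (8.0, 11.0)
  x^k = (0.0, 0.0), subgradient = b - a^T x = 19.0
  y^{k+1} = 0.0 + 0.2*19.0 = 3.8
Step 2: y^k = 3.8, reduced costs: (-7.2, -11.8)
  x^k = (4.0, 4.0), subgradient = b - a^T x = -21.0
  y^{k+1} = 3.8 + 0.2*-21.0 = -0.4
Dual objective at y_2 = -0.4: reduced costs (9.6, 13.4), box minimizer x = (0.0, 0.0)
g(y_2) = b*y + (c1 - a1*y)*x1 + (c2 - a2*y)*x2 = 19*(-0.4) + 9.6*0.0 + 13.4*0.0 = -7.6 + 0.0 + 0.0 = -7.6


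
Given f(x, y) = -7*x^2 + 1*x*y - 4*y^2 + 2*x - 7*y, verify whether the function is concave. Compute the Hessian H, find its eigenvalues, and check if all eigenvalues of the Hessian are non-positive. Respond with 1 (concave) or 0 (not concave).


The Hessian of f(x,y) = -7*x^2 + 1*x*y - 4*y^2 + 2*x - 7*y is:
H = [[-14, 1], [1, -8]]
Trace = -14 - 8 = -22
Determinant = -14*-8 - (1)^2 = 111
Discriminant = (-22)^2 - 4*111 = 40.0
Eigenvalues: lambda_1 = -14.1623, lambda_2 = -7.8377
The function is concave.

1


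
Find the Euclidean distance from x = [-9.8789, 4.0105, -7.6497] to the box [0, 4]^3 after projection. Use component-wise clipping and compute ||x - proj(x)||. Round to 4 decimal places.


Project each component onto [0, 4].
clip(-9.8789) = 0.0, clip(4.0105) = 4.0, clip(-7.6497) = 0.0
Projection = [0.0, 4.0, 0.0]
Squared diffs: [97.5927, 0.0001, 58.5179]
Distance = sqrt(156.1107) = 12.4944


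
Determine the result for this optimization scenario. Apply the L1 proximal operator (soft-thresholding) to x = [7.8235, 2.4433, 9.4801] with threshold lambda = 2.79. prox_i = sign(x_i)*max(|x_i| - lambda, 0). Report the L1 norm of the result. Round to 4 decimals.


Soft-thresholding with lambda = 2.79:
prox(7.8235) = sign(7.8235)*max(|7.8235| - 2.79, 0) = 5.0335
prox(2.4433) = sign(2.4433)*max(|2.4433| - 2.79, 0) = 0.0
prox(9.4801) = sign(9.4801)*max(|9.4801| - 2.79, 0) = 6.6901
prox(x) = [5.0335, 0.0, 6.6901]
||prox(x)||_1 = 5.0335 + 0.0 + 6.6901 = 11.7236


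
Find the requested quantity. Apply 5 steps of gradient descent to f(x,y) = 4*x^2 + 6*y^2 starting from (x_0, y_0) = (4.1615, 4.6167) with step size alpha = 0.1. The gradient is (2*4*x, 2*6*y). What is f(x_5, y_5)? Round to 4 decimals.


Gradient descent on f(x,y) = 4*x^2 + 6*y^2.
Starting point: (4.1615, 4.6167), alpha = 0.1
Step 1: grad_x = 2*4*4.1615 = 33.292, grad_y = 2*6*4.6167 = 55.4004
  x_1 = 4.1615 - 0.1*33.292 = 0.8323
  y_1 = 4.6167 - 0.1*55.4004 = -0.9233
Step 2: grad_x = 2*4*0.8323 = 6.6584, grad_y = 2*6*-0.9233 = -11.0801
  x_2 = 0.8323 - 0.1*6.6584 = 0.1665
  y_2 = -0.9233 - 0.1*-11.0801 = 0.1847
Step 3: grad_x = 2*4*0.1665 = 1.3317, grad_y = 2*6*0.1847 = 2.216
  x_3 = 0.1665 - 0.1*1.3317 = 0.0333
  y_3 = 0.1847 - 0.1*2.216 = -0.0369
Step 4: grad_x = 2*4*0.0333 = 0.2663, grad_y = 2*6*-0.0369 = -0.4432
  x_4 = 0.0333 - 0.1*0.2663 = 0.0067
  y_4 = -0.0369 - 0.1*-0.4432 = 0.0074
Step 5: grad_x = 2*4*0.0067 = 0.0533, grad_y = 2*6*0.0074 = 0.0886
  x_5 = 0.0067 - 0.1*0.0533 = 0.0013
  y_5 = 0.0074 - 0.1*0.0886 = -0.0015
f(0.0013, -0.0015) = 4*0.0013^2 + 6*(-0.0015)^2 = 0.0


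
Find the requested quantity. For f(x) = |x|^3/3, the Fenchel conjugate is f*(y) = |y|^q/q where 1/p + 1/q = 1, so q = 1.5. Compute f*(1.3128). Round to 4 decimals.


The conjugate exponent q satisfies 1/p + 1/q = 1.
p = 3, so q = 3/(3 - 1) = 1.5
|y|^q = 1.3128^1.5 = 1.5042
f*(1.3128) = 1.5042 / 1.5 = 1.0028


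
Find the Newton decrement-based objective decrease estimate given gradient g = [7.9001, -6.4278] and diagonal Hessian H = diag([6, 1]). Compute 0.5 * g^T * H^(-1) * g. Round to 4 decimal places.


Step 1: H is diagonal, so H^(-1) * g = [1.3167, -6.4278].
Step 2: g^T H^(-1) g = sum_i g_i^2 / H_ii
  = (7.9001)^2/6 + (-6.4278)^2/1
  = 10.4019 + 41.3166 = 51.7185
Step 3: Objective decrease = 0.5 * g^T H^(-1) g = 25.8593


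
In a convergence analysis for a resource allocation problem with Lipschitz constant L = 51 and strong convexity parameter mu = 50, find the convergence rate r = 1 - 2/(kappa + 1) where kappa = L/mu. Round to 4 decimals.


Step 1: Compute the condition number.
kappa = L/mu = 51/50 = 1.02
Step 2: Compute the convergence rate.
r = 1 - 2/(kappa + 1) = 1 - 2*mu/(L + mu) = (L - mu)/(L + mu) = 1/101 = 0.0099


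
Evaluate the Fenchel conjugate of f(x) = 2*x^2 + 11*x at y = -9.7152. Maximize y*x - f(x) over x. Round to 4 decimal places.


f*(y) = sup_x {y*x - a*x^2 - b*x} = sup_x {(y-b)*x - a*x^2}
FOC: (y - b) - 2a*x = 0 => x* = (y - b)/(2a)
x* = (-9.7152 - 11)/(2*2) = -5.1788
f*(-9.7152) = (y-b)^2/(4a) = (-9.7152 - 11)^2/(4*2)
= 429.1195/8 = 53.6399


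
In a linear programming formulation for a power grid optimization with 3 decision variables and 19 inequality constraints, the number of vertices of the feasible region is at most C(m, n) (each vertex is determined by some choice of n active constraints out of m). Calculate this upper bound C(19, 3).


Each vertex corresponds to some choice of n active constraints out of m, so the number of vertices is at most C(m, n) = m! / (n!(m-n)!).
m = 19, n = 3
Numerator: 19 * 18 * 17
Denominator: 3! = 6
C(19, 3) = 969


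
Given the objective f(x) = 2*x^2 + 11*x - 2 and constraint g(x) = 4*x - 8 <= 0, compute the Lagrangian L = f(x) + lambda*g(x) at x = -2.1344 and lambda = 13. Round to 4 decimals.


Step 1: Evaluate f(x).
f(-2.1344) = 2*(-2.1344)^2 + 11*(-2.1344) - 2 = -16.3671
Step 2: Evaluate g(x).
g(-2.1344) = 4*-2.1344 - 8 = -16.5376
Step 3: Compute Lagrangian.
L = -16.3671 + 13*-16.5376 = -231.3559


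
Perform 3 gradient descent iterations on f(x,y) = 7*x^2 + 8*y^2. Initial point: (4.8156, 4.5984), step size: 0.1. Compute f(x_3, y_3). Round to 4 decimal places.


Gradient descent on f(x,y) = 7*x^2 + 8*y^2.
Starting point: (4.8156, 4.5984), alpha = 0.1
Step 1: grad_x = 2*7*4.8156 = 67.4184, grad_y = 2*8*4.5984 = 73.5744
  x_1 = 4.8156 - 0.1*67.4184 = -1.9262
  y_1 = 4.5984 - 0.1*73.5744 = -2.759
Step 2: grad_x = 2*7*-1.9262 = -26.9674, grad_y = 2*8*-2.759 = -44.1446
  x_2 = -1.9262 - 0.1*-26.9674 = 0.7705
  y_2 = -2.759 - 0.1*-44.1446 = 1.6554
Step 3: grad_x = 2*7*0.7705 = 10.7869, grad_y = 2*8*1.6554 = 26.4868
  x_3 = 0.7705 - 0.1*10.7869 = -0.3082
  y_3 = 1.6554 - 0.1*26.4868 = -0.9933
f(-0.3082, -0.9933) = 7*(-0.3082)^2 + 8*(-0.9933)^2 = 8.5573


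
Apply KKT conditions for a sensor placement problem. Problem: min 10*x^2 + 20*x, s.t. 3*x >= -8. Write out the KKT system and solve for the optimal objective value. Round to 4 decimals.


Step 1: Try lambda = 0 (constraint inactive).
Stationarity: 2*10*x + 20 = 0
x* = -20/(2*10) = -1.0
Check constraint: 3*-1.0 = -3.0 >= -8 -- satisfied.
Step 2: Compute optimal value.
f(x*) = 10*(-1.0)^2 + 20*(-1.0) = -10.0


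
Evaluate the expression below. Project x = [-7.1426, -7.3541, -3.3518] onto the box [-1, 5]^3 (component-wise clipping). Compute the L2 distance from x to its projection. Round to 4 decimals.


Project each component onto [-1, 5].
clip(-7.1426) = -1.0, clip(-7.3541) = -1.0, clip(-3.3518) = -1.0
Projection = [-1.0, -1.0, -1.0]
Squared diffs: [37.7315, 40.3746, 5.531]
Distance = sqrt(83.6371) = 9.1453


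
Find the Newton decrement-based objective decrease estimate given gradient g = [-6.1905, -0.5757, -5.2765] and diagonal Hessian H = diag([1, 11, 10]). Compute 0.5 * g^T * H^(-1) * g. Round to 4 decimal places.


Step 1: H is diagonal, so H^(-1) * g = [-6.1905, -0.0523, -0.5277].
Step 2: g^T H^(-1) g = sum_i g_i^2 / H_ii
  = (-6.1905)^2/1 + (-0.5757)^2/11 + (-5.2765)^2/10
  = 38.3223 + 0.0301 + 2.7841 = 41.1366
Step 3: Objective decrease = 0.5 * g^T H^(-1) g = 20.5683


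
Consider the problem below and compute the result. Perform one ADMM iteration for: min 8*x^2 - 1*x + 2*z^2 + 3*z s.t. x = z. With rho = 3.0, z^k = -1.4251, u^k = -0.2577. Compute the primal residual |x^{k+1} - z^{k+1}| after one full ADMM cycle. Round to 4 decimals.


ADMM iteration with rho = 3.0, z^k = -1.4251, u^k = -0.2577
Step 1: x-update.
Minimize 8*x^2 - 1*x + (3.0/2)*(x + 1.4251 - 0.2577)^2
FOC: (2*8 + 3.0)*x = 1 + 3.0*(-1.4251 + 0.2577)
x^{k+1} = -0.1317
Step 2: z-update.
Minimize 2*z^2 + 3*z + (3.0/2)*(-0.1317 - z - 0.2577)^2
FOC: (2*2 + 3.0)*z = -3 + 3.0*(-0.1317 - 0.2577)
z^{k+1} = -0.5955
Step 3: u-update.
u^{k+1} = -0.2577 - 0.1317 + 0.5955 = 0.2061
Step 4: Primal residual = |-0.1317 + 0.5955| = 0.4638


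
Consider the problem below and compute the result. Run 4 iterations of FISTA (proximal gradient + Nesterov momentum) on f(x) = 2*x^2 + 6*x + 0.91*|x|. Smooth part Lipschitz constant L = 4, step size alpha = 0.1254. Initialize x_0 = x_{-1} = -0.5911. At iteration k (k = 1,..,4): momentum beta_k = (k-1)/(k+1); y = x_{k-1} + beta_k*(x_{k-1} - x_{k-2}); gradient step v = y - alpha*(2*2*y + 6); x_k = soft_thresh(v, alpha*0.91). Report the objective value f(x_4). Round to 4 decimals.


FISTA on f(x) = 2*x^2 + 6*x + 0.91*|x|
L = 4, alpha = 0.1254
Iteration 1: beta = 0.0, y = -0.5911 + 0.0*(-0.5911 + 0.5911) = -0.5911
  grad(y) = 3.6356, v = y - alpha*grad = -1.047
  prox(v) = soft_thresh(-1.047, 0.1141) = -0.9329
Iteration 2: beta = 0.3333, y = -0.9329 + 0.3333*(-0.9329 + 0.5911) = -1.0468
  grad(y) = 1.8127, v = y - alpha*grad = -1.2741
  prox(v) = soft_thresh(-1.2741, 0.1141) = -1.16
Iteration 3: beta = 0.5, y = -1.16 + 0.5*(-1.16 + 0.9329) = -1.2736
  grad(y) = 0.9057, v = y - alpha*grad = -1.3872
  prox(v) = soft_thresh(-1.3872, 0.1141) = -1.273
Iteration 4: beta = 0.6, y = -1.273 + 0.6*(-1.273 + 1.16) = -1.3409
  grad(y) = 0.6366, v = y - alpha*grad = -1.4207
  prox(v) = soft_thresh(-1.4207, 0.1141) = -1.3066
f(x_4) = 2*(-1.3066)^2 + 6*(-1.3066) + 0.91*|-1.3066| = -3.2362


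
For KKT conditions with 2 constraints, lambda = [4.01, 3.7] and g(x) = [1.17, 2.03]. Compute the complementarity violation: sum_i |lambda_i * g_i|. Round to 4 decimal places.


KKT complementary slackness check:
lambda_1 * g_1 = 4.01 * 1.17 = 4.6917
lambda_2 * g_2 = 3.7 * 2.03 = 7.511
Total violation = 4.6917 + 7.511 = 12.2027


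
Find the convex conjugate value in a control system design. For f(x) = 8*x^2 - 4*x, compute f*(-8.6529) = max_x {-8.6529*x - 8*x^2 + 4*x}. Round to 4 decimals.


f*(y) = sup_x {y*x - a*x^2 - b*x} = sup_x {(y-b)*x - a*x^2}
FOC: (y - b) - 2a*x = 0 => x* = (y - b)/(2a)
x* = (-8.6529 + 4)/(2*8) = -0.2908
f*(-8.6529) = (y-b)^2/(4a) = (-8.6529 + 4)^2/(4*8)
= 21.6495/32 = 0.6765


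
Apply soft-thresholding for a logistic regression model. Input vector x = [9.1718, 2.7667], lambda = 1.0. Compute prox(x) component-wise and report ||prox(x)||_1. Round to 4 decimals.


Soft-thresholding with lambda = 1.0:
prox(9.1718) = sign(9.1718)*max(|9.1718| - 1.0, 0) = 8.1718
prox(2.7667) = sign(2.7667)*max(|2.7667| - 1.0, 0) = 1.7667
prox(x) = [8.1718, 1.7667]
||prox(x)||_1 = 8.1718 + 1.7667 = 9.9385


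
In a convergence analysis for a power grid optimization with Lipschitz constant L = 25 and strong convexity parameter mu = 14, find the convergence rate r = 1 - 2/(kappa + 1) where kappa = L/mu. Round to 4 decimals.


Step 1: Compute the condition number.
kappa = L/mu = 25/14 = 1.7857
Step 2: Compute the convergence rate.
r = 1 - 2/(kappa + 1) = 1 - 2*mu/(L + mu) = (L - mu)/(L + mu) = 11/39 = 0.2821


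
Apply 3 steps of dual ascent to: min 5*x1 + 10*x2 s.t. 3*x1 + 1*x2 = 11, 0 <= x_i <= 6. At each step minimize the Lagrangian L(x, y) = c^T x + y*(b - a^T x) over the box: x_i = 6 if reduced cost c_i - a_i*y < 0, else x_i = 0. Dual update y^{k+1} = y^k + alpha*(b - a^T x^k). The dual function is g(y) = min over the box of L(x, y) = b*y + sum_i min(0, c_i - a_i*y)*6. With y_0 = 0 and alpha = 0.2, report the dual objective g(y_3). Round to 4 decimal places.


Dual ascent for LP: min 5*x1 + 10*x2, 3*x1 + 1*x2 = 11, 0 <= x_i <= 6
Step 1: y^k = 0.0, reduced costs: (5.0, 10.0)
  x^k = (0.0, 0.0), subgradient = b - a^T x = 11.0
  y^{k+1} = 0.0 + 0.2*11.0 = 2.2
Step 2: y^k = 2.2, reduced costs: (-1.6, 7.8)
  x^k = (6.0, 0.0), subgradient = b - a^T x = -7.0
  y^{k+1} = 2.2 + 0.2*-7.0 = 0.8
Step 3: y^k = 0.8, reduced costs: (2.6, 9.2)
  x^k = (0.0, 0.0), subgradient = b - a^T x = 11.0
  y^{k+1} = 0.8 + 0.2*11.0 = 3.0
Dual objective at y_3 = 3.0: reduced costs (-4.0, 7.0), box minimizer x = (6.0, 0.0)
g(y_3) = b*y + (c1 - a1*y)*x1 + (c2 - a2*y)*x2 = 11*3.0 + (-4.0)*6.0 + 7.0*0.0 = 33.0 - 24.0 + 0.0 = 9.0


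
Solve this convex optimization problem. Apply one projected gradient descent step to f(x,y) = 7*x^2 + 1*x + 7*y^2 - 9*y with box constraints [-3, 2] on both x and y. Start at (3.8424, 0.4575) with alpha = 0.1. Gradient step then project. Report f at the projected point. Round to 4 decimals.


Step 1: Compute gradient at (3.8424, 0.4575).
grad_x = 2*7*3.8424 + 1 = 54.7936
grad_y = 2*7*0.4575 - 9 = -2.595
Step 2: Gradient step.
x_raw = 3.8424 - 0.1*54.7936 = -1.637
y_raw = 0.4575 - 0.1*-2.595 = 0.717
Step 3: Project onto [-3, 2].
x_proj = clip(-1.637) = -1.637
y_proj = clip(0.717) = 0.717
Step 4: Evaluate f.
f(-1.637, 0.717) = 14.2661


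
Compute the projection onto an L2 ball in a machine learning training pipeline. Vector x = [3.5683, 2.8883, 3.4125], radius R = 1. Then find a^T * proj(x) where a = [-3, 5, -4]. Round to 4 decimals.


Step 1: Compute ||x|| (intermediates to 6 decimals).
||x|| = sqrt(3.5683^2 + 2.8883^2 + 3.4125^2) = 5.720157
Step 2: Project.
Since ||x|| > R, scale = R/||x|| = 1/5.720157 = 0.17482, proj(x) = scale * x
proj(x) = [0.62381, 0.504933, 0.596573]
Step 3: Dot product.
a^T * proj(x) = -3*0.62381 + 5*0.504933 - 4*0.596573 = -1.7331


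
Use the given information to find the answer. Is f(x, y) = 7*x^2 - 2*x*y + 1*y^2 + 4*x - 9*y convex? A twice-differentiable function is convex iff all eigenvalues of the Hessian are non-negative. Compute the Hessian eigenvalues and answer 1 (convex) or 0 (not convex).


The Hessian of f(x,y) = 7*x^2 - 2*x*y + 1*y^2 + 4*x - 9*y is:
H = [[14, -2], [-2, 2]]
Trace = 14 + 2 = 16
Determinant = 14*2 - (-2)^2 = 24
Discriminant = (16)^2 - 4*24 = 160.0
Eigenvalues: lambda_1 = 1.6754, lambda_2 = 14.3246
The function is convex.

1


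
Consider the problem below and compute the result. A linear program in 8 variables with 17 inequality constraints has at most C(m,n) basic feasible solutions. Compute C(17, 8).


Each vertex corresponds to some choice of n active constraints out of m, so the number of vertices is at most C(m, n) = m! / (n!(m-n)!).
m = 17, n = 8
Numerator: 17 * 16 * 15 * 14 * 13 * 12 * 11 * 10
Denominator: 8! = 40320
C(17, 8) = 24310


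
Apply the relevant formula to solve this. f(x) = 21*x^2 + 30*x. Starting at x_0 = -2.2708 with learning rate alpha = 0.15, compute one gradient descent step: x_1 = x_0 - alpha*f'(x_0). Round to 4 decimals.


We compute the gradient at x_0 and apply the update.
f'(x) = 42*x + 30
f'(-2.2708) = 42*-2.2708 + 30 = -65.3736
x_1 = -2.2708 - 0.15*-65.3736 = 7.5352


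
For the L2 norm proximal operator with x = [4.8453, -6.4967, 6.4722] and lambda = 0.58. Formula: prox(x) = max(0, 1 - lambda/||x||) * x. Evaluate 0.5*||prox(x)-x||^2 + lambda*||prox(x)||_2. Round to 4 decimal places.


Step 1: Compute ||x||.
||x|| = 10.3718
Step 2: Compute scaling factor.
scale = max(0, 1 - 0.58/10.3718) = 0.9441
Step 3: prox(x) = [4.5743, -6.1334, 6.1103]
||prox(x)|| = 9.7918
Step 4: Proximal objective.
0.5*||prox-x||^2 = 0.1682
lambda*||prox|| = 5.6792
Total = 5.8474


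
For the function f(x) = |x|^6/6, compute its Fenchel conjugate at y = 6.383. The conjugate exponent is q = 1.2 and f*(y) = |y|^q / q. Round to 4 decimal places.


The conjugate exponent q satisfies 1/p + 1/q = 1.
p = 6, so q = 6/(6 - 1) = 1.2
|y|^q = 6.383^1.2 = 9.2476
f*(6.383) = 9.2476 / 1.2 = 7.7063


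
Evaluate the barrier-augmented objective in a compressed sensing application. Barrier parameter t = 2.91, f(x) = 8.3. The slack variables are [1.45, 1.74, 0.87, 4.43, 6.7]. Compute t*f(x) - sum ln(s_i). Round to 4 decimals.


Step 1: Compute log-barrier.
ln values: [0.3716, 0.5539, -0.1393, 1.4884, 1.9021]
phi = -(0.3716 + 0.5539 - 0.1393 + 1.4884 + 1.9021) = -4.1767
Step 2: Compute augmented objective.
t*f(x) = 2.91*8.3 = 24.153
Total = 24.153 - 4.1767 = 19.9763


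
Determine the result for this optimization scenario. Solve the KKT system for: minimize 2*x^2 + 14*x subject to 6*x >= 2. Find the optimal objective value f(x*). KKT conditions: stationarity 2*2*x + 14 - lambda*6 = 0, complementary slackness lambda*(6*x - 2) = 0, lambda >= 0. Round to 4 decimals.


Step 1: Try lambda = 0 (constraint inactive).
x_unc = -14/(2*2) = -3.5
Check: 6*-3.5 = -21.0 < 2 -- violated!
Step 2: Constraint must be active: 6*x = 2
x* = 2/6 = 1/3 = 0.3333 (rounded; the exact value 1/3 is used below)
lambda = (2*2*(1/3) + 14)/6 = 2.5556
Step 3: Compute optimal value.
f(x*) = 2*(1/3)^2 + 14*(1/3) = 4.8889


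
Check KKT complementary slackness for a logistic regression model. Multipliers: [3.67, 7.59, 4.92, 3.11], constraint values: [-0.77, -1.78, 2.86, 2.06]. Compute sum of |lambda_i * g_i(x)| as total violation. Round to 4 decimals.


KKT complementary slackness check:
lambda_1 * g_1 = 3.67 * -0.77 = -2.8259
lambda_2 * g_2 = 7.59 * -1.78 = -13.5102
lambda_3 * g_3 = 4.92 * 2.86 = 14.0712
lambda_4 * g_4 = 3.11 * 2.06 = 6.4066
Total violation = 2.8259 + 13.5102 + 14.0712 + 6.4066 = 36.8139


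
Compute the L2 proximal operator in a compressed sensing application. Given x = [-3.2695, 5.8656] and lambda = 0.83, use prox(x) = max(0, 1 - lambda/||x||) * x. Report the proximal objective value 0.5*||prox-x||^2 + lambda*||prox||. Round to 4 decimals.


Step 1: Compute ||x||.
||x|| = 6.7153
Step 2: Compute scaling factor.
scale = max(0, 1 - 0.83/6.7153) = 0.8764
Step 3: prox(x) = [-2.8654, 5.1406]
||prox(x)|| = 5.8853
Step 4: Proximal objective.
0.5*||prox-x||^2 = 0.3445
lambda*||prox|| = 4.8848
Total = 5.2292


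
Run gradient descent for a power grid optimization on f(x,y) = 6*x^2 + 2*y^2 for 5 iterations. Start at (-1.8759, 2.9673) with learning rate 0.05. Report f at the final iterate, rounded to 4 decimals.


Gradient descent on f(x,y) = 6*x^2 + 2*y^2.
Starting point: (-1.8759, 2.9673), alpha = 0.05
Step 1: grad_x = 2*6*-1.8759 = -22.5108, grad_y = 2*2*2.9673 = 11.8692
  x_1 = -1.8759 - 0.05*-22.5108 = -0.7504
  y_1 = 2.9673 - 0.05*11.8692 = 2.3738
Step 2: grad_x = 2*6*-0.7504 = -9.0043, grad_y = 2*2*2.3738 = 9.4954
  x_2 = -0.7504 - 0.05*-9.0043 = -0.3001
  y_2 = 2.3738 - 0.05*9.4954 = 1.8991
Step 3: grad_x = 2*6*-0.3001 = -3.6017, grad_y = 2*2*1.8991 = 7.5963
  x_3 = -0.3001 - 0.05*-3.6017 = -0.1201
  y_3 = 1.8991 - 0.05*7.5963 = 1.5193
Step 4: grad_x = 2*6*-0.1201 = -1.4407, grad_y = 2*2*1.5193 = 6.077
  x_4 = -0.1201 - 0.05*-1.4407 = -0.048
  y_4 = 1.5193 - 0.05*6.077 = 1.2154
Step 5: grad_x = 2*6*-0.048 = -0.5763, grad_y = 2*2*1.2154 = 4.8616
  x_5 = -0.048 - 0.05*-0.5763 = -0.0192
  y_5 = 1.2154 - 0.05*4.8616 = 0.9723
f(-0.0192, 0.9723) = 6*(-0.0192)^2 + 2*0.9723^2 = 1.893


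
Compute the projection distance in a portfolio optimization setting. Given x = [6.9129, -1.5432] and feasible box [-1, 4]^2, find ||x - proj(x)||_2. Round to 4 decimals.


Project each component onto [-1, 4].
clip(6.9129) = 4.0, clip(-1.5432) = -1.0
Projection = [4.0, -1.0]
Squared diffs: [8.485, 0.2951]
Distance = sqrt(8.7801) = 2.9631


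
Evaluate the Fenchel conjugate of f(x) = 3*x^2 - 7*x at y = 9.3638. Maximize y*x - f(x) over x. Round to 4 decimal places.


f*(y) = sup_x {y*x - a*x^2 - b*x} = sup_x {(y-b)*x - a*x^2}
FOC: (y - b) - 2a*x = 0 => x* = (y - b)/(2a)
x* = (9.3638 + 7)/(2*3) = 2.7273
f*(9.3638) = (y-b)^2/(4a) = (9.3638 + 7)^2/(4*3)
= 267.774/12 = 22.3145


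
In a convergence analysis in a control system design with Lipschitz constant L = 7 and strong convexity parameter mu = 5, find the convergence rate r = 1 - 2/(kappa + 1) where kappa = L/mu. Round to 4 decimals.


Step 1: Compute the condition number.
kappa = L/mu = 7/5 = 1.4
Step 2: Compute the convergence rate.
r = 1 - 2/(kappa + 1) = 1 - 2*mu/(L + mu) = (L - mu)/(L + mu) = 2/12 = 0.1667


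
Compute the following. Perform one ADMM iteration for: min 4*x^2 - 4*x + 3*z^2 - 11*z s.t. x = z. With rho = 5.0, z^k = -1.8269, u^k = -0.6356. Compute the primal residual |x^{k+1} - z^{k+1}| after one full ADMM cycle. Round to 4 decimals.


ADMM iteration with rho = 5.0, z^k = -1.8269, u^k = -0.6356
Step 1: x-update.
Minimize 4*x^2 - 4*x + (5.0/2)*(x + 1.8269 - 0.6356)^2
FOC: (2*4 + 5.0)*x = 4 + 5.0*(-1.8269 + 0.6356)
x^{k+1} = -0.1505
Step 2: z-update.
Minimize 3*z^2 - 11*z + (5.0/2)*(-0.1505 - z - 0.6356)^2
FOC: (2*3 + 5.0)*z = 11 + 5.0*(-0.1505 - 0.6356)
z^{k+1} = 0.6427
Step 3: u-update.
u^{k+1} = -0.6356 - 0.1505 - 0.6427 = -1.4288
Step 4: Primal residual = |-0.1505 - 0.6427| = 0.7932


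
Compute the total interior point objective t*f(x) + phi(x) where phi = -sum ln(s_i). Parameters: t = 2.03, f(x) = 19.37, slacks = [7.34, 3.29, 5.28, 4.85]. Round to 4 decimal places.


Step 1: Compute log-barrier.
ln values: [1.9933, 1.1909, 1.6639, 1.579]
phi = -(1.9933 + 1.1909 + 1.6639 + 1.579) = -6.4271
Step 2: Compute augmented objective.
t*f(x) = 2.03*19.37 = 39.3211
Total = 39.3211 - 6.4271 = 32.894


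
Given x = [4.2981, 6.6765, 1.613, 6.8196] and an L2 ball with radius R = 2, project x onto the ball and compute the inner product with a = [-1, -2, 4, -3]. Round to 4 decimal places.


Step 1: Compute ||x|| (intermediates to 6 decimals).
||x|| = sqrt(4.2981^2 + 6.6765^2 + 1.613^2 + 6.8196^2) = 10.590469
Step 2: Project.
Since ||x|| > R, scale = R/||x|| = 2/10.590469 = 0.188849, proj(x) = scale * x
proj(x) = [0.811692, 1.26085, 0.304613, 1.287875]
Step 3: Dot product.
a^T * proj(x) = -1*0.811692 - 2*1.26085 + 4*0.304613 - 3*1.287875 = -5.9786


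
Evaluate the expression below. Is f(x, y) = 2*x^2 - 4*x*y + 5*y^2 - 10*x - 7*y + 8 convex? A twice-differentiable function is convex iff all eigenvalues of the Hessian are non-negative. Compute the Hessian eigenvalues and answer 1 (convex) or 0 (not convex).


The Hessian of f(x,y) = 2*x^2 - 4*x*y + 5*y^2 - 10*x - 7*y + 8 is:
H = [[4, -4], [-4, 10]]
Trace = 4 + 10 = 14
Determinant = 4*10 - (-4)^2 = 24
Discriminant = (14)^2 - 4*24 = 100.0
Eigenvalues: lambda_1 = 2.0, lambda_2 = 12.0
The function is convex.

1


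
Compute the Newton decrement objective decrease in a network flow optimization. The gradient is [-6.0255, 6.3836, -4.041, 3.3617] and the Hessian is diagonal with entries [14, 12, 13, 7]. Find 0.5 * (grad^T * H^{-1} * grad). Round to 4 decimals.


Step 1: H is diagonal, so H^(-1) * g = [-0.4304, 0.532, -0.3108, 0.4802].
Step 2: g^T H^(-1) g = sum_i g_i^2 / H_ii
  = (-6.0255)^2/14 + (6.3836)^2/12 + (-4.041)^2/13 + (3.3617)^2/7
  = 2.5933 + 3.3959 + 1.2561 + 1.6144 = 8.8598
Step 3: Objective decrease = 0.5 * g^T H^(-1) g = 4.4299


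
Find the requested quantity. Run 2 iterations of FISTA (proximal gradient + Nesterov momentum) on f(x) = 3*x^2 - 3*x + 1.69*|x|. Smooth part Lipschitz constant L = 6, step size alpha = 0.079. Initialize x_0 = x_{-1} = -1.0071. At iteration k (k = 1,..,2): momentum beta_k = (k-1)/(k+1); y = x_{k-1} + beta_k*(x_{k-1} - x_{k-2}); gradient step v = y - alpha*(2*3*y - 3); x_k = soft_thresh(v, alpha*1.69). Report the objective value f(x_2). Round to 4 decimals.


FISTA on f(x) = 3*x^2 - 3*x + 1.69*|x|
L = 6, alpha = 0.079
Iteration 1: beta = 0.0, y = -1.0071 + 0.0*(-1.0071 + 1.0071) = -1.0071
  grad(y) = -9.0426, v = y - alpha*grad = -0.2927
  prox(v) = soft_thresh(-0.2927, 0.1335) = -0.1592
Iteration 2: beta = 0.3333, y = -0.1592 + 0.3333*(-0.1592 + 1.0071) = 0.1234
  grad(y) = -2.2596, v = y - alpha*grad = 0.3019
  prox(v) = soft_thresh(0.3019, 0.1335) = 0.1684
f(x_2) = 3*0.1684^2 - 3*0.1684 + 1.69*|0.1684| = -0.1355


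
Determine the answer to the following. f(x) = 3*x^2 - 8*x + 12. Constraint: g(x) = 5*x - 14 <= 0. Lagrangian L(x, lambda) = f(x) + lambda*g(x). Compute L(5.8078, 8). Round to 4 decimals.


Step 1: Evaluate f(x).
f(5.8078) = 3*5.8078^2 - 8*5.8078 + 12 = 66.7292
Step 2: Evaluate g(x).
g(5.8078) = 5*5.8078 - 14 = 15.039
Step 3: Compute Lagrangian.
L = 66.7292 + 8*15.039 = 187.0412


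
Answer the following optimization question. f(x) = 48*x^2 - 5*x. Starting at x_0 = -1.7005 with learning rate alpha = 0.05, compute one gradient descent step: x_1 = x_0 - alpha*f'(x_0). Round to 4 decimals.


We compute the gradient at x_0 and apply the update.
f'(x) = 96*x - 5
f'(-1.7005) = 96*-1.7005 - 5 = -168.248
x_1 = -1.7005 - 0.05*-168.248 = 6.7119


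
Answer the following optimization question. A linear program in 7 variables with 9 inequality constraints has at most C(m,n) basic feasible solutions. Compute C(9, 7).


Each vertex corresponds to some choice of n active constraints out of m, so the number of vertices is at most C(m, n) = m! / (n!(m-n)!).
m = 9, n = 7
Numerator: 9 * 8 * 7 * 6 * 5 * 4 * 3
Denominator: 7! = 5040
C(9, 7) = 36


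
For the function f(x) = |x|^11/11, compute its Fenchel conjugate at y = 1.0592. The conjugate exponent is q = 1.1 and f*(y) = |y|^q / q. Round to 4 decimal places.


The conjugate exponent q satisfies 1/p + 1/q = 1.
p = 11, so q = 11/(11 - 1) = 1.1
|y|^q = 1.0592^1.1 = 1.0653
f*(1.0592) = 1.0653 / 1.1 = 0.9685


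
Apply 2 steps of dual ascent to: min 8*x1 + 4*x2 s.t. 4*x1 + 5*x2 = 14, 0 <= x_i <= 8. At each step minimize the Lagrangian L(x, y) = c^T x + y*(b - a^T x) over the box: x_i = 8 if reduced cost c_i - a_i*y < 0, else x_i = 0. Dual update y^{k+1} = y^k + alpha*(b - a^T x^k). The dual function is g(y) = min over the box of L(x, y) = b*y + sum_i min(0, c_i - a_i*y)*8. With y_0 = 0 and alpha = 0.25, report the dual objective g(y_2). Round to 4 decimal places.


Dual ascent for LP: min 8*x1 + 4*x2, 4*x1 + 5*x2 = 14, 0 <= x_i <= 8
Step 1: y^k = 0.0, reduced costs: (8.0, 4.0)
  x^k = (0.0, 0.0), subgradient = b - a^T x = 14.0
  y^{k+1} = 0.0 + 0.25*14.0 = 3.5
Step 2: y^k = 3.5, reduced costs: (-6.0, -13.5)
  x^k = (8.0, 8.0), subgradient = b - a^T x = -58.0
  y^{k+1} = 3.5 + 0.25*-58.0 = -11.0
Dual objective at y_2 = -11.0: reduced costs (52.0, 59.0), box minimizer x = (0.0, 0.0)
g(y_2) = b*y + (c1 - a1*y)*x1 + (c2 - a2*y)*x2 = 14*(-11.0) + 52.0*0.0 + 59.0*0.0 = -154.0 + 0.0 + 0.0 = -154.0


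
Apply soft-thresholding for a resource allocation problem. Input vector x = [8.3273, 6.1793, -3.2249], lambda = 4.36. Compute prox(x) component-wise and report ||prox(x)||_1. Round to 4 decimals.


Soft-thresholding with lambda = 4.36:
prox(8.3273) = sign(8.3273)*max(|8.3273| - 4.36, 0) = 3.9673
prox(6.1793) = sign(6.1793)*max(|6.1793| - 4.36, 0) = 1.8193
prox(-3.2249) = sign(-3.2249)*max(|-3.2249| - 4.36, 0) = 0.0
prox(x) = [3.9673, 1.8193, 0.0]
||prox(x)||_1 = 3.9673 + 1.8193 + 0.0 = 5.7866


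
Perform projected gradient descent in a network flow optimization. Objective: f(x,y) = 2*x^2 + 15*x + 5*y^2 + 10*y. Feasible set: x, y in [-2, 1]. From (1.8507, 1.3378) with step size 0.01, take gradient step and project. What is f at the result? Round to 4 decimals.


Step 1: Compute gradient at (1.8507, 1.3378).
grad_x = 2*2*1.8507 + 15 = 22.4028
grad_y = 2*5*1.3378 + 10 = 23.378
Step 2: Gradient step.
x_raw = 1.8507 - 0.01*22.4028 = 1.6267
y_raw = 1.3378 - 0.01*23.378 = 1.104
Step 3: Project onto [-2, 1].
x_proj = clip(1.6267) = 1.0
y_proj = clip(1.104) = 1.0
Step 4: Evaluate f.
f(1.0, 1.0) = 32.0


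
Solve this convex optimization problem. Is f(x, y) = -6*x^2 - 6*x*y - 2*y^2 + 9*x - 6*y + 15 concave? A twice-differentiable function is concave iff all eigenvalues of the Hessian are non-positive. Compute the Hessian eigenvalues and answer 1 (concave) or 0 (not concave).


The Hessian of f(x,y) = -6*x^2 - 6*x*y - 2*y^2 + 9*x - 6*y + 15 is:
H = [[-12, -6], [-6, -4]]
Trace = -12 - 4 = -16
Determinant = -12*-4 - (-6)^2 = 12
Discriminant = (-16)^2 - 4*12 = 208.0
Eigenvalues: lambda_1 = -15.2111, lambda_2 = -0.7889
The function is concave.

1


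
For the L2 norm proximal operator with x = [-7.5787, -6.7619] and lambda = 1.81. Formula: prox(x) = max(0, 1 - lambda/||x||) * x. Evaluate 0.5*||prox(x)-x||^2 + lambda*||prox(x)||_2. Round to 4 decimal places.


Step 1: Compute ||x||.
||x|| = 10.1568
Step 2: Compute scaling factor.
scale = max(0, 1 - 1.81/10.1568) = 0.8218
Step 3: prox(x) = [-6.2281, -5.5569]
||prox(x)|| = 8.3468
Step 4: Proximal objective.
0.5*||prox-x||^2 = 1.6381
lambda*||prox|| = 15.1077
Total = 16.7457


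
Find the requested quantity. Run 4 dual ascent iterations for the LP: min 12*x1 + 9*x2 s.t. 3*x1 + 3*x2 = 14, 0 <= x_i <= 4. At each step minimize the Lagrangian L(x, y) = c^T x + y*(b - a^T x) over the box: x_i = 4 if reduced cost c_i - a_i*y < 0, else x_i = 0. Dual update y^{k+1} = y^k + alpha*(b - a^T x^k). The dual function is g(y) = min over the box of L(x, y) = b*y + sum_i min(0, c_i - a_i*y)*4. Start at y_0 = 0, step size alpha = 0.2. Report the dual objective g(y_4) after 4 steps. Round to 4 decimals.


Dual ascent for LP: min 12*x1 + 9*x2, 3*x1 + 3*x2 = 14, 0 <= x_i <= 4
Step 1: y^k = 0.0, reduced costs: (12.0, 9.0)
  x^k = (0.0, 0.0), subgradient = b - a^T x = 14.0
  y^{k+1} = 0.0 + 0.2*14.0 = 2.8
Step 2: y^k = 2.8, reduced costs: (3.6, 0.6)
  x^k = (0.0, 0.0), subgradient = b - a^T x = 14.0
  y^{k+1} = 2.8 + 0.2*14.0 = 5.6
Step 3: y^k = 5.6, reduced costs: (-4.8, -7.8)
  x^k = (4.0, 4.0), subgradient = b - a^T x = -10.0
  y^{k+1} = 5.6 + 0.2*-10.0 = 3.6
Step 4: y^k = 3.6, reduced costs: (1.2, -1.8)
  x^k = (0.0, 4.0), subgradient = b - a^T x = 2.0
  y^{k+1} = 3.6 + 0.2*2.0 = 4.0
Dual objective at y_4 = 4.0: reduced costs (0.0, -3.0), box minimizer x = (0.0, 4.0)
g(y_4) = b*y + (c1 - a1*y)*x1 + (c2 - a2*y)*x2 = 14*4.0 + 0.0*0.0 + (-3.0)*4.0 = 56.0 + 0.0 - 12.0 = 44.0


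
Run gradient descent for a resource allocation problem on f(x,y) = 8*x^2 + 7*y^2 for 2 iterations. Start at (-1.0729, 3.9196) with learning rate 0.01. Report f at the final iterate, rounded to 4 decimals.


Gradient descent on f(x,y) = 8*x^2 + 7*y^2.
Starting point: (-1.0729, 3.9196), alpha = 0.01
Step 1: grad_x = 2*8*-1.0729 = -17.1664, grad_y = 2*7*3.9196 = 54.8744
  x_1 = -1.0729 - 0.01*-17.1664 = -0.9012
  y_1 = 3.9196 - 0.01*54.8744 = 3.3709
Step 2: grad_x = 2*8*-0.9012 = -14.4198, grad_y = 2*7*3.3709 = 47.192
  x_2 = -0.9012 - 0.01*-14.4198 = -0.757
  y_2 = 3.3709 - 0.01*47.192 = 2.8989
f(-0.757, 2.8989) = 8*(-0.757)^2 + 7*2.8989^2 = 63.4117


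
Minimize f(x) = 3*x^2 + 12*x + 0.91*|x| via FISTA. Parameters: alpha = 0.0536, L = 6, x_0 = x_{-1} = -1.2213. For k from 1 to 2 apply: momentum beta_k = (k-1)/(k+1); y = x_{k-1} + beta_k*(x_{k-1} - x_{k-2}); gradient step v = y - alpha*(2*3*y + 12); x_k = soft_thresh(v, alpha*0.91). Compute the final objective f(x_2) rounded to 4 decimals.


FISTA on f(x) = 3*x^2 + 12*x + 0.91*|x|
L = 6, alpha = 0.0536
Iteration 1: beta = 0.0, y = -1.2213 + 0.0*(-1.2213 + 1.2213) = -1.2213
  grad(y) = 4.6722, v = y - alpha*grad = -1.4717
  prox(v) = soft_thresh(-1.4717, 0.0488) = -1.423
Iteration 2: beta = 0.3333, y = -1.423 + 0.3333*(-1.423 + 1.2213) = -1.4902
  grad(y) = 3.059, v = y - alpha*grad = -1.6541
  prox(v) = soft_thresh(-1.6541, 0.0488) = -1.6054
f(x_2) = 3*(-1.6054)^2 + 12*(-1.6054) + 0.91*|-1.6054| = -10.0719
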